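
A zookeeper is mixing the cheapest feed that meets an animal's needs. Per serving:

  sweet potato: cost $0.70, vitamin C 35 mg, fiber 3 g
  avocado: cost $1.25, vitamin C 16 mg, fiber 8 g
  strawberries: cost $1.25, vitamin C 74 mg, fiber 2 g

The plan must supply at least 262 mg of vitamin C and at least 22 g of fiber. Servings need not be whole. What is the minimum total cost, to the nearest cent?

$5.22

A basic optimal solution has at most two foods positive. Try each food alone and each pair with both targets met exactly.
sweet potato only: max(262/35, 22/3) = 7.486 servings → $5.24.
avocado only: max(262/16, 22/8) = 16.38 servings → $20.47.
strawberries only: max(262/74, 22/2) = 11 servings → $13.75.
sweet potato + avocado with both targets exact would need a negative amount; discard.
sweet potato + strawberries with both tight: 7.263 servings and 0.1053 servings → $5.22.
avocado + strawberries with both tight: 1.971 servings and 3.114 servings → $6.36.
The minimum over all feasible corners is $5.22.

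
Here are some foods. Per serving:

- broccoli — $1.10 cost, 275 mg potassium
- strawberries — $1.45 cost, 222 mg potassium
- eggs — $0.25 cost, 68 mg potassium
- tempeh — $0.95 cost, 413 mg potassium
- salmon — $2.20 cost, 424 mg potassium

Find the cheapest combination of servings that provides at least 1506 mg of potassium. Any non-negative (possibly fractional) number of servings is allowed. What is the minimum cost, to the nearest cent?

Cost per mg of potassium: tempeh $0.0023, eggs $0.0037, broccoli $0.0040, salmon $0.0052, strawberries $0.0065.
With no serving limits, use only tempeh: 1506 mg / 413 mg = 3.646 servings × $0.95 = $3.46.

$3.46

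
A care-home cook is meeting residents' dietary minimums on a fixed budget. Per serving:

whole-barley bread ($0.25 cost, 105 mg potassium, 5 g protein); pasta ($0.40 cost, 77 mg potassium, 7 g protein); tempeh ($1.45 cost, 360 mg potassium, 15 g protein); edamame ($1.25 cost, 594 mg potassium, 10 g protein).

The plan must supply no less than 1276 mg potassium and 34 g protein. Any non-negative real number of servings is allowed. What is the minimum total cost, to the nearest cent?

$2.80

For a min-cost LP with two ≥-constraints, a basic feasible solution has at most two positive variables.
whole-barley bread only: max(1276/105, 34/5) = 12.15 servings → $3.04.
pasta only: max(1276/77, 34/7) = 16.57 servings → $6.63.
tempeh only: max(1276/360, 34/15) = 3.544 servings → $5.14.
edamame only: max(1276/594, 34/10) = 3.4 servings → $4.25.
whole-barley bread + pasta: the both-tight solution has a negative serving — not a feasible corner.
whole-barley bread + tempeh: intersection lies outside the first quadrant.
whole-barley bread + edamame with both tight: 3.873 servings and 1.464 servings → $2.80.
pasta + tempeh: intersection lies outside the first quadrant.
pasta + edamame with both tight: 2.195 servings and 1.864 servings → $3.21.
tempeh + edamame with both tight: 1.4 servings and 1.299 servings → $3.65.
The minimum over all feasible corners is $2.80.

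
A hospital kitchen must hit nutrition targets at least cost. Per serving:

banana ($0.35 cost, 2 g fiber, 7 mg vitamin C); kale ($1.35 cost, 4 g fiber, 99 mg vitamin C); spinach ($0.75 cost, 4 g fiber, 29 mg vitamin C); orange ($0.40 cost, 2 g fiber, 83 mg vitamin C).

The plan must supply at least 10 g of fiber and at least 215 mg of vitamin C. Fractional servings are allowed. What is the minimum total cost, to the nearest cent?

Two binding constraints pin down two serving amounts, so the optimal mix uses at most two foods. The candidates are each food alone (scaled to the tighter of fiber/vitamin C) and each pair with both constraints tight.
banana only: max(10/2, 215/7) = 30.71 servings → $10.75.
kale only: max(10/4, 215/99) = 2.5 servings → $3.38.
spinach only: max(10/4, 215/29) = 7.414 servings → $5.56.
orange only: max(10/2, 215/83) = 5 servings → $2.00.
banana + kale with both tight: 0.7647 servings and 2.118 servings → $3.13.
banana + spinach: intersection lies outside the first quadrant.
banana + orange with both tight: 2.632 servings and 2.368 servings → $1.87.
kale + spinach with both tight: 2.036 servings and 0.4643 servings → $3.10.
kale + orange: intersection lies outside the first quadrant.
spinach + orange with both tight: 1.46 servings and 2.08 servings → $1.93.
Cheapest feasible corner: $1.87.

$1.87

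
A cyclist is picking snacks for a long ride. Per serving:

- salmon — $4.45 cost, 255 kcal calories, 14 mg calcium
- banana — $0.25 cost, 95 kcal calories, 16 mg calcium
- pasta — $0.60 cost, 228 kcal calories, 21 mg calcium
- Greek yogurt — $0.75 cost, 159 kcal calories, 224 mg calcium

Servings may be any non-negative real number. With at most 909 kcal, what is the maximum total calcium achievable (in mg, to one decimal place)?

Calcium per kcal: Greek yogurt 1.409, banana 0.1684, pasta 0.09211, salmon 0.0549.
With no serving limits, spend the whole calories allowance on Greek yogurt: 909 kcal / 159 kcal × 224 mg = 1280.6 mg.

1280.6 mg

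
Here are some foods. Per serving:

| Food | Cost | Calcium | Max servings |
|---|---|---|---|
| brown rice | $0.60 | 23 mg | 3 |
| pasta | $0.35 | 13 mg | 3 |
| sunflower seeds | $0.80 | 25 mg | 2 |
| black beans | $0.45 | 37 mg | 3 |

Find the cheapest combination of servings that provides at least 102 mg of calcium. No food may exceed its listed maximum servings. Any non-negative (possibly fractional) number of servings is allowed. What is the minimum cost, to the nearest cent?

Cost per mg of calcium: black beans $0.0122, brown rice $0.0261, pasta $0.0269, sunflower seeds $0.0320.
Take 2.757 servings of black beans: +102.0 mg calcium for $1.24 (total $1.24, still need 0.0 mg).
Filling from the cheapest source first is optimal under one linear minimum: $1.24.

$1.24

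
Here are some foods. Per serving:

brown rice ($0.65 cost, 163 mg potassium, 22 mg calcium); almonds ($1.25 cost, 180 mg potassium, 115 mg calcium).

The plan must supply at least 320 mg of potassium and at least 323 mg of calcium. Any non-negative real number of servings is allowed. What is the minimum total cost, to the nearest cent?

$3.51

With two linear requirements the optimum uses one or two foods; enumerate the corners.
brown rice only: max(320/163, 323/22) = 14.68 servings → $9.54.
almonds only: max(320/180, 323/115) = 2.809 servings → $3.51.
brown rice + almonds with both targets exact would need a negative amount; discard.
Cheapest feasible corner: $3.51.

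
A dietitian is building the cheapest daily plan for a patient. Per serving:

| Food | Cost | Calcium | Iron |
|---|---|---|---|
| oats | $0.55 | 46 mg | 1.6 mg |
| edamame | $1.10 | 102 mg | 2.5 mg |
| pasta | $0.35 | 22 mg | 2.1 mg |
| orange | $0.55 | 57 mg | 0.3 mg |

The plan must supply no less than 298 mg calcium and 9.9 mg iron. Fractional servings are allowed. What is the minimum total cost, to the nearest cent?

oats only: max(298/46, 9.9/1.6) = 6.478 servings → $3.56.
edamame only: max(298/102, 9.9/2.5) = 3.96 servings → $4.36.
pasta only: max(298/22, 9.9/2.1) = 13.55 servings → $4.74.
orange only: max(298/57, 9.9/0.3) = 33 servings → $18.15.
oats + edamame with both tight: 5.494 servings and 0.444 servings → $3.51.
oats + pasta: the both-tight solution has a negative serving — not a feasible corner.
oats + orange with both tight: 6.136 servings and 0.2765 servings → $3.53.
edamame + pasta with both tight: 2.563 servings and 1.663 servings → $3.40.
edamame + orange: the both-tight solution has a negative serving — not a feasible corner.
pasta + orange with both tight: 4.199 servings and 3.607 servings → $3.45.
Cheapest feasible corner: $3.40.

$3.40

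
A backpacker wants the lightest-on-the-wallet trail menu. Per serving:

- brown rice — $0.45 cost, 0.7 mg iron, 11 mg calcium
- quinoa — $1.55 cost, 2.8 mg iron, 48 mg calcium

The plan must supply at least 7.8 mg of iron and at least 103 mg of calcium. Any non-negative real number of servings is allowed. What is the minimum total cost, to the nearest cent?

$4.32

With two linear requirements the optimum uses one or two foods; enumerate the corners.
brown rice only: max(7.8/0.7, 103/11) = 11.14 servings → $5.01.
quinoa only: max(7.8/2.8, 103/48) = 2.786 servings → $4.32.
brown rice + quinoa with both targets exact would need a negative amount; discard.
So the least-cost plan costs $4.32.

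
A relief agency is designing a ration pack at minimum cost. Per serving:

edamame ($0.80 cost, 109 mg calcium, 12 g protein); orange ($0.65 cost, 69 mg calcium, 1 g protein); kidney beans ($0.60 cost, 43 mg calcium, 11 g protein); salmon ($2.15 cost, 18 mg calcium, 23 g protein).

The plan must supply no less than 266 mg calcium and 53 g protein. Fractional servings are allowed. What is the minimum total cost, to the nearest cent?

A basic optimal solution has at most two foods positive. Try each food alone and each pair with both targets met exactly.
edamame only: max(266/109, 53/12) = 4.417 servings → $3.53.
orange only: max(266/69, 53/1) = 53 servings → $34.45.
kidney beans only: max(266/43, 53/11) = 6.186 servings → $3.71.
salmon only: max(266/18, 53/23) = 14.78 servings → $31.77.
edamame + orange: the both-tight solution has a negative serving — not a feasible corner.
edamame + kidney beans with both tight: 0.9473 servings and 3.785 servings → $3.03.
edamame + salmon with both tight: 2.254 servings and 1.128 servings → $4.23.
orange + kidney beans with both tight: 0.9036 servings and 4.736 servings → $3.43.
orange + salmon with both tight: 3.291 servings and 2.161 servings → $6.79.
kidney beans + salmon: the both-tight solution has a negative serving — not a feasible corner.
The minimum over all feasible corners is $3.03.

$3.03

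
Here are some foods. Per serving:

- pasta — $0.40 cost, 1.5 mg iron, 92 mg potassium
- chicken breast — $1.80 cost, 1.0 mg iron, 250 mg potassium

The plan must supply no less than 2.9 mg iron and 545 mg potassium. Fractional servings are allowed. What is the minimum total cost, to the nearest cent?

$2.37

pasta only: max(2.9/1.5, 545/92) = 5.924 servings → $2.37.
chicken breast only: max(2.9/1.0, 545/250) = 2.9 servings → $5.22.
pasta + chicken breast with both tight: 0.636 servings and 1.946 servings → $3.76.
Cheapest feasible corner: $2.37.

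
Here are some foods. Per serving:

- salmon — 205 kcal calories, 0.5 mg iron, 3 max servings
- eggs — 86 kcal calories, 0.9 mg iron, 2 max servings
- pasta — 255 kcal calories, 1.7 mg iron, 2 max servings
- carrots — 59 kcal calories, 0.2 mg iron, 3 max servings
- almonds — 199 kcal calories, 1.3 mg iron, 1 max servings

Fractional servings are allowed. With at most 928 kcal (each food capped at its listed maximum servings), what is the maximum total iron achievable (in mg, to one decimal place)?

Iron per kcal: eggs 0.01047, pasta 0.006667, almonds 0.006533, carrots 0.00339, salmon 0.002439.
Take 2 servings of eggs: uses 172 kcal, +1.8 mg iron (running total 1.8 mg).
Take 2 servings of pasta: uses 510 kcal, +3.4 mg iron (running total 5.2 mg).
Take 1 serving of almonds: uses 199 kcal, +1.3 mg iron (running total 6.5 mg).
Take 0.7966 servings of carrots: uses 47 kcal, +0.2 mg iron (running total 6.7 mg).
Filling greedily by iron-per-kcal is optimal for one linear limit, giving 6.7 mg.

6.7 mg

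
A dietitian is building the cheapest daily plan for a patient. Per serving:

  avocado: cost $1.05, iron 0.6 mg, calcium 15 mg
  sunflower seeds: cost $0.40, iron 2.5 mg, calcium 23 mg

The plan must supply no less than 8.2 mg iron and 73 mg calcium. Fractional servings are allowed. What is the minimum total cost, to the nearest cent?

With two linear requirements the optimum uses one or two foods; enumerate the corners.
avocado only: max(8.2/0.6, 73/15) = 13.67 servings → $14.35.
sunflower seeds only: max(8.2/2.5, 73/23) = 3.28 servings → $1.31.
avocado + sunflower seeds: the both-tight solution has a negative serving — not a feasible corner.
So the least-cost plan costs $1.31.

$1.31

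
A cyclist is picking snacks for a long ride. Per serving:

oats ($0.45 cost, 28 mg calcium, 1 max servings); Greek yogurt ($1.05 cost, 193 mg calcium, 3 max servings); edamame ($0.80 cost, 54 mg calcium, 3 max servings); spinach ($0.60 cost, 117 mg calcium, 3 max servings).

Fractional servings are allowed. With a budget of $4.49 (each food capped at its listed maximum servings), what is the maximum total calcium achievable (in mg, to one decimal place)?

Calcium per dollar: spinach 195, Greek yogurt 183.8, edamame 67.5, oats 62.22.
Take 3 servings of spinach: spends $1.80, +351.0 mg calcium (running total 351.0 mg).
Take 2.562 servings of Greek yogurt: spends $2.69, +494.4 mg calcium (running total 845.4 mg).
Filling greedily by calcium-per-dollar is optimal for one linear limit, giving 845.4 mg.

845.4 mg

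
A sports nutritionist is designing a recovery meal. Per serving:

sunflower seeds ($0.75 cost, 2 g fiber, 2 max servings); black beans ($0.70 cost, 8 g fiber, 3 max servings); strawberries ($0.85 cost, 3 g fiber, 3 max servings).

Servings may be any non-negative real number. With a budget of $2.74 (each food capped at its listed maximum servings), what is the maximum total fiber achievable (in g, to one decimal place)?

26.3 g

Fiber per dollar: black beans 11.43, strawberries 3.529, sunflower seeds 2.667.
Take 3 servings of black beans: spends $2.10, +24.0 g fiber (running total 24.0 g).
Take 0.7529 servings of strawberries: spends $0.64, +2.3 g fiber (running total 26.3 g).
Greedy by best ratio exhausts the cost allowance optimally: 26.3 g.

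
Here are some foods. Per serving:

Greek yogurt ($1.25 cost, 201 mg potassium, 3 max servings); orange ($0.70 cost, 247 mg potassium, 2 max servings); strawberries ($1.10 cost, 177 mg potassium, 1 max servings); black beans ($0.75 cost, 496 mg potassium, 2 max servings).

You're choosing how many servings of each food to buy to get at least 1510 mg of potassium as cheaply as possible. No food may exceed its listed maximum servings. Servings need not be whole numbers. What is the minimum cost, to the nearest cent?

Cost per mg of potassium: black beans $0.0015, orange $0.0028, strawberries $0.0062, Greek yogurt $0.0062.
Take 2 servings of black beans: +992.0 mg potassium for $1.50 (total $1.50, still need 518.0 mg).
Take 2 servings of orange: +494.0 mg potassium for $1.40 (total $2.90, still need 24.0 mg).
Take 0.1356 servings of strawberries: +24.0 mg potassium for $0.15 (total $3.05, still need 0.0 mg).
Filling from the cheapest source first is optimal under one linear minimum: $3.05.

$3.05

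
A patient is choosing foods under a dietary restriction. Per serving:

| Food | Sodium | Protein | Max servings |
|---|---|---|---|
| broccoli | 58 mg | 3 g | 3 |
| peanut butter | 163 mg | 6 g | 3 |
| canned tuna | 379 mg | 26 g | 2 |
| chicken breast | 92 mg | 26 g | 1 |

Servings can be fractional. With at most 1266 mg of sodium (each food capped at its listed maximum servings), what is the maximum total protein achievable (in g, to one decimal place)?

Protein per mg sodium: chicken breast 0.2826, canned tuna 0.0686, broccoli 0.05172, peanut butter 0.03681.
Take 1 serving of chicken breast: uses 92 mg sodium, +26.0 g protein (running total 26.0 g).
Take 2 servings of canned tuna: uses 758 mg sodium, +52.0 g protein (running total 78.0 g).
Take 3 servings of broccoli: uses 174 mg sodium, +9.0 g protein (running total 87.0 g).
Take 1.485 servings of peanut butter: uses 242 mg sodium, +8.9 g protein (running total 95.9 g).
Filling greedily by protein-per-mg sodium is optimal for one linear limit, giving 95.9 g.

95.9 g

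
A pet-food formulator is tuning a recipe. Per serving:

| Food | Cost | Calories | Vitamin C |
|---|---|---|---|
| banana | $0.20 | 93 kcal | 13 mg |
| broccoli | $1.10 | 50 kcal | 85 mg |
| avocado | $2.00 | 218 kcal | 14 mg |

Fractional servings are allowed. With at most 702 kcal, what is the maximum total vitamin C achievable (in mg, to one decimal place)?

1193.4 mg

Vitamin C per kcal: broccoli 1.7, banana 0.1398, avocado 0.06422.
With no serving limits, spend the whole calories allowance on broccoli: 702 kcal / 50 kcal × 85 mg = 1193.4 mg.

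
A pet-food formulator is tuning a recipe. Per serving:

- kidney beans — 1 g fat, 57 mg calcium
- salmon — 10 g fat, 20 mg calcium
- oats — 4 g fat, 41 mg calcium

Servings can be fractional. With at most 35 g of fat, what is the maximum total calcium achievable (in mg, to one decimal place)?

Calcium per g fat: kidney beans 57, oats 10.25, salmon 2.
With no serving limits, spend the whole fat allowance on kidney beans: 35 g / 1 g × 57 mg = 1995.0 mg.

1995.0 mg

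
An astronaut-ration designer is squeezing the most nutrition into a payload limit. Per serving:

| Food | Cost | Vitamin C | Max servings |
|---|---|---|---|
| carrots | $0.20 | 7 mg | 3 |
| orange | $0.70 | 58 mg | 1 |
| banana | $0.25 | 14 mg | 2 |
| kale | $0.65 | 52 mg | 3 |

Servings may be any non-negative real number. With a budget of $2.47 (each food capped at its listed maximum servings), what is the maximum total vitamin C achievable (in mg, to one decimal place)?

199.6 mg

Vitamin C per dollar: orange 82.86, kale 80, banana 56, carrots 35.
Take 1 serving of orange: spends $0.70, +58.0 mg vitamin C (running total 58.0 mg).
Take 2.723 servings of kale: spends $1.77, +141.6 mg vitamin C (running total 199.6 mg).
Filling greedily by vitamin C-per-dollar is optimal for one linear limit, giving 199.6 mg.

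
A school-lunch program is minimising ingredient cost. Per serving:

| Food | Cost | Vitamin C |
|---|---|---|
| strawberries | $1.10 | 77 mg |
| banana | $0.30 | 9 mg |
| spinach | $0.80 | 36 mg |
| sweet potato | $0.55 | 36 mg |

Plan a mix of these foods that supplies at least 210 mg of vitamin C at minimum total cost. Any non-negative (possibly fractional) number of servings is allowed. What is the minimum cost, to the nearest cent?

Cost per mg of vitamin C: strawberries $0.0143, sweet potato $0.0153, spinach $0.0222, banana $0.0333.
With no serving limits, use only strawberries: 210 mg / 77 mg = 2.727 servings × $1.10 = $3.00.

$3.00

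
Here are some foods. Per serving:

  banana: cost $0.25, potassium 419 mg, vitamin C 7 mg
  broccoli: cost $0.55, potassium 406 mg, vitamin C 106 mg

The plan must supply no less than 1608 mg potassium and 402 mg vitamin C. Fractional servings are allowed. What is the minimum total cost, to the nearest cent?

banana only: max(1608/419, 402/7) = 57.43 servings → $14.36.
broccoli only: max(1608/406, 402/106) = 3.961 servings → $2.18.
banana + broccoli with both tight: 0.1741 servings and 3.781 servings → $2.12.
So the least-cost plan costs $2.12.

$2.12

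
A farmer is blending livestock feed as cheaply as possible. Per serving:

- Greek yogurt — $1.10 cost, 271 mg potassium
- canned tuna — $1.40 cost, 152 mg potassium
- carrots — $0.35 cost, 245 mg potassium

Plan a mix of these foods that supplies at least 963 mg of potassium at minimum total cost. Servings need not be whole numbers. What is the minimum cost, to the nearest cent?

$1.38

Cost per mg of potassium: carrots $0.0014, Greek yogurt $0.0041, canned tuna $0.0092.
With no serving limits, use only carrots: 963 mg / 245 mg = 3.931 servings × $0.35 = $1.38.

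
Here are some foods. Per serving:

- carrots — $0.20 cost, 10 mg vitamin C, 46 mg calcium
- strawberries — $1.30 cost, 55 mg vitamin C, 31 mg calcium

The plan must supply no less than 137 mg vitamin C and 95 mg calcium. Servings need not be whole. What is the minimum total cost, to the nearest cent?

With two linear requirements the optimum uses one or two foods; enumerate the corners.
carrots only: max(137/10, 95/46) = 13.7 servings → $2.74.
strawberries only: max(137/55, 95/31) = 3.065 servings → $3.98.
carrots + strawberries with both tight: 0.4405 servings and 2.411 servings → $3.22.
The minimum over all feasible corners is $2.74.

$2.74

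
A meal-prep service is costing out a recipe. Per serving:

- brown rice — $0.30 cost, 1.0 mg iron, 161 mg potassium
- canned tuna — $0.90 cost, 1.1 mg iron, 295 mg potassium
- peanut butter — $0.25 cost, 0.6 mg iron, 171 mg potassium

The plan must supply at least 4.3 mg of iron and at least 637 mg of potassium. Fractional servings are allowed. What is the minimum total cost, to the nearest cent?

brown rice only: max(4.3/1.0, 637/161) = 4.3 servings → $1.29.
canned tuna only: max(4.3/1.1, 637/295) = 3.909 servings → $3.52.
peanut butter only: max(4.3/0.6, 637/171) = 7.167 servings → $1.79.
brown rice + canned tuna: intersection lies outside the first quadrant.
brown rice + peanut butter: intersection lies outside the first quadrant.
canned tuna + peanut butter with both targets exact would need a negative amount; discard.
The minimum over all feasible corners is $1.29.

$1.29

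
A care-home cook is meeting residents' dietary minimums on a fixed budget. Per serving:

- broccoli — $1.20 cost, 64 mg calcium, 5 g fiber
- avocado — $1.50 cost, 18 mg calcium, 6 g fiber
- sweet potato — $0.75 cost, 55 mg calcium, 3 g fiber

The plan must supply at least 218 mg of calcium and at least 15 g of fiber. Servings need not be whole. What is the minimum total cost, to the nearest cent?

$3.65

An LP optimum is at a vertex; with two nutrient constraints at most two foods are used. Check each candidate.
broccoli only: max(218/64, 15/5) = 3.406 servings → $4.09.
avocado only: max(218/18, 15/6) = 12.11 servings → $18.17.
sweet potato only: max(218/55, 15/3) = 5 servings → $3.75.
broccoli + avocado: intersection lies outside the first quadrant.
broccoli + sweet potato with both tight: 2.06 servings and 1.566 servings → $3.65.
avocado + sweet potato with both tight: 0.6196 servings and 3.761 servings → $3.75.
The minimum over all feasible corners is $3.65.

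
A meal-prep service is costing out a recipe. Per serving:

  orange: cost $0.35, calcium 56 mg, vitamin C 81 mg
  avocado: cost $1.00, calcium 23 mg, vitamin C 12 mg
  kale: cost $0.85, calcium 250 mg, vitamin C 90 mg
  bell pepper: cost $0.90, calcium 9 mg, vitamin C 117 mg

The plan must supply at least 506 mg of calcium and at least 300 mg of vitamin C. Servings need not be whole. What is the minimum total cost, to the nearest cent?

orange only: max(506/56, 300/81) = 9.036 servings → $3.16.
avocado only: max(506/23, 300/12) = 25 servings → $25.00.
kale only: max(506/250, 300/90) = 3.333 servings → $2.83.
bell pepper only: max(506/9, 300/117) = 56.22 servings → $50.60.
orange + avocado with both tight: 0.6952 servings and 20.31 servings → $20.55.
orange + kale with both tight: 1.937 servings and 1.59 servings → $2.03.
orange + bell pepper: the both-tight solution has a negative serving — not a feasible corner.
avocado + kale: the both-tight solution has a negative serving — not a feasible corner.
avocado + bell pepper with both tight: 21.87 servings and 0.3206 servings → $22.16.
kale + bell pepper with both tight: 1.987 servings and 1.036 servings → $2.62.
So the least-cost plan costs $2.03.

$2.03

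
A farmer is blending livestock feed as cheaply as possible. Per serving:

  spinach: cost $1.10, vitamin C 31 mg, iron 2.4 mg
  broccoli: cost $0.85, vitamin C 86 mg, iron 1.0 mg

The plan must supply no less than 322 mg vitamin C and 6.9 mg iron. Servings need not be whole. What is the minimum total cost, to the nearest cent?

Check every corner: each single food scaled to meet both minima, and each pair solved so both constraints bind.
spinach only: max(322/31, 6.9/2.4) = 10.39 servings → $11.43.
broccoli only: max(322/86, 6.9/1.0) = 6.9 servings → $5.87.
spinach + broccoli with both tight: 1.547 servings and 3.186 servings → $4.41.
Cheapest feasible corner: $4.41.

$4.41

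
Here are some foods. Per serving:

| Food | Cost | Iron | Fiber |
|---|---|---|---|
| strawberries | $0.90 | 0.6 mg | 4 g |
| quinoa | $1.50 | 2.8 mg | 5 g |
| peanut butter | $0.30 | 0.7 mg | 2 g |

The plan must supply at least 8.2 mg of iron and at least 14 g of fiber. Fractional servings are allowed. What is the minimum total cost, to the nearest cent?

Two binding constraints pin down two serving amounts, so the optimal mix uses at most two foods. The candidates are each food alone (scaled to the tighter of iron/fiber) and each pair with both constraints tight.
strawberries only: max(8.2/0.6, 14/4) = 13.67 servings → $12.30.
quinoa only: max(8.2/2.8, 14/5) = 2.929 servings → $4.39.
peanut butter only: max(8.2/0.7, 14/2) = 11.71 servings → $3.51.
strawberries + quinoa: intersection lies outside the first quadrant.
strawberries + peanut butter: the both-tight solution has a negative serving — not a feasible corner.
quinoa + peanut butter: intersection lies outside the first quadrant.
So the least-cost plan costs $3.51.

$3.51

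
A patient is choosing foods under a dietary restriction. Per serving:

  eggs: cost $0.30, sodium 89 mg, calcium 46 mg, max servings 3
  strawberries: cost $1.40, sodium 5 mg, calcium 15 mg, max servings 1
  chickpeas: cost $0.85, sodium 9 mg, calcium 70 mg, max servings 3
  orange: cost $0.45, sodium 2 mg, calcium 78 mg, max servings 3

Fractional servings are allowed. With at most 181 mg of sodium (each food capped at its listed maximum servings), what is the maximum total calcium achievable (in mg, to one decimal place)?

Calcium per mg sodium: orange 39, chickpeas 7.778, strawberries 3, eggs 0.5169.
Take 3 servings of orange: uses 6 mg sodium, +234.0 mg calcium (running total 234.0 mg).
Take 3 servings of chickpeas: uses 27 mg sodium, +210.0 mg calcium (running total 444.0 mg).
Take 1 serving of strawberries: uses 5 mg sodium, +15.0 mg calcium (running total 459.0 mg).
Take 1.607 servings of eggs: uses 143 mg sodium, +73.9 mg calcium (running total 532.9 mg).
Filling greedily by calcium-per-mg sodium is optimal for one linear limit, giving 532.9 mg.

532.9 mg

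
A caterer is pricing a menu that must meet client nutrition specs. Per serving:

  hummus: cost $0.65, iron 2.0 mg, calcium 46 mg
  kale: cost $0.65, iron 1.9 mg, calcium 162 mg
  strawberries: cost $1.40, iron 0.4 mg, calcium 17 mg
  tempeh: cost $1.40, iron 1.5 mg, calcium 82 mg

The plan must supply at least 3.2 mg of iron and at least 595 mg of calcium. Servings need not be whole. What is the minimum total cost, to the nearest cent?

$2.39

A basic optimal solution has at most two foods positive. Try each food alone and each pair with both targets met exactly.
hummus only: max(3.2/2.0, 595/46) = 12.93 servings → $8.41.
kale only: max(3.2/1.9, 595/162) = 3.673 servings → $2.39.
strawberries only: max(3.2/0.4, 595/17) = 35 servings → $49.00.
tempeh only: max(3.2/1.5, 595/82) = 7.256 servings → $10.16.
hummus + kale: intersection lies outside the first quadrant.
hummus + strawberries with both targets exact would need a negative amount; discard.
hummus + tempeh: intersection lies outside the first quadrant.
kale + strawberries: intersection lies outside the first quadrant.
kale + tempeh: intersection lies outside the first quadrant.
strawberries + tempeh: intersection lies outside the first quadrant.
Cheapest feasible corner: $2.39.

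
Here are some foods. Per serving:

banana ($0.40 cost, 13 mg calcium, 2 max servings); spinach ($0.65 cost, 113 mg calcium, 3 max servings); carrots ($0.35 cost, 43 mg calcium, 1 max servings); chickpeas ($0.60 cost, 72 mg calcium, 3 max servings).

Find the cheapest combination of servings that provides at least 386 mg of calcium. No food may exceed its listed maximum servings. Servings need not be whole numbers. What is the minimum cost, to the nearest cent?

$2.33

Cost per mg of calcium: spinach $0.0058, carrots $0.0081, chickpeas $0.0083, banana $0.0308.
Take 3 servings of spinach: +339.0 mg calcium for $1.95 (total $1.95, still need 47.0 mg).
Take 1 serving of carrots: +43.0 mg calcium for $0.35 (total $2.30, still need 4.0 mg).
Take 0.05556 servings of chickpeas: +4.0 mg calcium for $0.03 (total $2.33, still need 0.0 mg).
Greedy by cheapest-per-mg is optimal for a single linear constraint, so the minimum cost is $2.33.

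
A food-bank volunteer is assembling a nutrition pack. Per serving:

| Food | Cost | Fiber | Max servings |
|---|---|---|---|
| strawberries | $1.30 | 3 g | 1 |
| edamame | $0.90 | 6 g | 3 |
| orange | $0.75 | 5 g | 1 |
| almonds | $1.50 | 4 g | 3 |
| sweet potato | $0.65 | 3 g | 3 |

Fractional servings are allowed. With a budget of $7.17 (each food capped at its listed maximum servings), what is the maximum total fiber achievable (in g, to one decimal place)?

36.7 g

Fiber per dollar: edamame 6.667, orange 6.667, sweet potato 4.615, almonds 2.667, strawberries 2.308.
Take 3 servings of edamame: spends $2.70, +18.0 g fiber (running total 18.0 g).
Take 1 serving of orange: spends $0.75, +5.0 g fiber (running total 23.0 g).
Take 3 servings of sweet potato: spends $1.95, +9.0 g fiber (running total 32.0 g).
Take 1.18 servings of almonds: spends $1.77, +4.7 g fiber (running total 36.7 g).
Filling greedily by fiber-per-dollar is optimal for one linear limit, giving 36.7 g.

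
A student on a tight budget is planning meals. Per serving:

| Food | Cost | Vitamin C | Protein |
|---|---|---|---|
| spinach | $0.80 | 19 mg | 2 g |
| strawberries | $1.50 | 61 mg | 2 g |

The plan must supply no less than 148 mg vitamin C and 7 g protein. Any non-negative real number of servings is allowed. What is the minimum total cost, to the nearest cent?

$4.16

Minimising a linear cost over {vitamin C ≥ 148, protein ≥ 7, servings ≥ 0} — the optimum is at a vertex, using one or two foods.
spinach only: max(148/19, 7/2) = 7.789 servings → $6.23.
strawberries only: max(148/61, 7/2) = 3.5 servings → $5.25.
spinach + strawberries with both tight: 1.56 servings and 1.94 servings → $4.16.
The minimum over all feasible corners is $4.16.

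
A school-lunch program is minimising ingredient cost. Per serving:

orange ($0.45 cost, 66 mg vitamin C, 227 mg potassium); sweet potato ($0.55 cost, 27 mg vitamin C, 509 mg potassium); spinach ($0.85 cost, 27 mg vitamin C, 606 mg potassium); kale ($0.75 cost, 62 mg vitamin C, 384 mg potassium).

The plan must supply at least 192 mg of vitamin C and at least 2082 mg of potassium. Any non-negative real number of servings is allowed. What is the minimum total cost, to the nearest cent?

$2.56

With two linear requirements the optimum uses one or two foods; enumerate the corners.
orange only: max(192/66, 2082/227) = 9.172 servings → $4.13.
sweet potato only: max(192/27, 2082/509) = 7.111 servings → $3.91.
spinach only: max(192/27, 2082/606) = 7.111 servings → $6.04.
kale only: max(192/62, 2082/384) = 5.422 servings → $4.07.
orange + sweet potato with both tight: 1.512 servings and 3.416 servings → $2.56.
orange + spinach with both tight: 1.776 servings and 2.77 servings → $3.15.
orange + kale: the both-tight solution has a negative serving — not a feasible corner.
sweet potato + spinach: the both-tight solution has a negative serving — not a feasible corner.
sweet potato + kale with both tight: 2.612 servings and 1.959 servings → $2.91.
spinach + kale with both tight: 2.035 servings and 2.211 servings → $3.39.
So the least-cost plan costs $2.56.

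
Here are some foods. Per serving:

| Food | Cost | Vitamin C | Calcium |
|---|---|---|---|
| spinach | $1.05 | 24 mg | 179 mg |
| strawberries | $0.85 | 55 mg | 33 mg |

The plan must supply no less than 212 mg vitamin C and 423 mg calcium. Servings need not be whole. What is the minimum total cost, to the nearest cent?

Two binding constraints pin down two serving amounts, so the optimal mix uses at most two foods. The candidates are each food alone (scaled to the tighter of vitamin C/calcium) and each pair with both constraints tight.
spinach only: max(212/24, 423/179) = 8.833 servings → $9.28.
strawberries only: max(212/55, 423/33) = 12.82 servings → $10.90.
spinach + strawberries with both tight: 1.797 servings and 3.07 servings → $4.50.
Cheapest feasible corner: $4.50.

$4.50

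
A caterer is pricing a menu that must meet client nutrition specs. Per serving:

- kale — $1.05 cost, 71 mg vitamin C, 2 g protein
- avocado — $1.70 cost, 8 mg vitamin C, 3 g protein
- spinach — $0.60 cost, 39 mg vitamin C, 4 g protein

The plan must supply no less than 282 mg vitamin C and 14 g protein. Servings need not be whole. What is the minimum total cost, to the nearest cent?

$4.22

Minimising a linear cost over {vitamin C ≥ 282, protein ≥ 14, servings ≥ 0} — the optimum is at a vertex, using one or two foods.
kale only: max(282/71, 14/2) = 7 servings → $7.35.
avocado only: max(282/8, 14/3) = 35.25 servings → $59.92.
spinach only: max(282/39, 14/4) = 7.231 servings → $4.34.
kale + avocado with both tight: 3.726 servings and 2.183 servings → $7.62.
kale + spinach with both tight: 2.825 servings and 2.087 servings → $4.22.
avocado + spinach: the both-tight solution has a negative serving — not a feasible corner.
Cheapest feasible corner: $4.22.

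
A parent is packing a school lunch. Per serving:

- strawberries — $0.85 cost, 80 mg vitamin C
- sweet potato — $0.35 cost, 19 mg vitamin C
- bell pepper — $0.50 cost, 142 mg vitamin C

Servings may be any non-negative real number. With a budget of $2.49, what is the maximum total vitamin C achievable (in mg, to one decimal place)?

Vitamin C per dollar: bell pepper 284, strawberries 94.12, sweet potato 54.29.
With no serving limits, spend the whole cost allowance on bell pepper: $2.49 / $0.50 × 142 mg = 707.2 mg.

707.2 mg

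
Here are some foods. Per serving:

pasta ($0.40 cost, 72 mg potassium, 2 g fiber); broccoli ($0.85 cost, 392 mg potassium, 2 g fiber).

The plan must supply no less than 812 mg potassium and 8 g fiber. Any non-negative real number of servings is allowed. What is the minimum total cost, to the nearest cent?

pasta only: max(812/72, 8/2) = 11.28 servings → $4.51.
broccoli only: max(812/392, 8/2) = 4 servings → $3.40.
pasta + broccoli with both tight: 2.362 servings and 1.637 servings → $2.34.
Cheapest feasible corner: $2.34.

$2.34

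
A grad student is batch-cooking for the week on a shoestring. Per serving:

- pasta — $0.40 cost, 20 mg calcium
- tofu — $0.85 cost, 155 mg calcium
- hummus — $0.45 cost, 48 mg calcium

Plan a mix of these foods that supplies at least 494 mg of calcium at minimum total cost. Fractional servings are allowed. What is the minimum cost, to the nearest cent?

$2.71

Cost per mg of calcium: tofu $0.0055, hummus $0.0094, pasta $0.0200.
With no serving limits, use only tofu: 494 mg / 155 mg = 3.187 servings × $0.85 = $2.71.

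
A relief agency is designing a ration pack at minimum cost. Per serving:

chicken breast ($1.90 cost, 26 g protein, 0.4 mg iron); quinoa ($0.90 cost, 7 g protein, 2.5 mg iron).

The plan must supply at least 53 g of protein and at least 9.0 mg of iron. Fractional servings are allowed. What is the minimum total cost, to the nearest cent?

$5.20

With two linear requirements the optimum uses one or two foods; enumerate the corners.
chicken breast only: max(53/26, 9.0/0.4) = 22.5 servings → $42.75.
quinoa only: max(53/7, 9.0/2.5) = 7.571 servings → $6.81.
chicken breast + quinoa with both tight: 1.117 servings and 3.421 servings → $5.20.
The minimum over all feasible corners is $5.20.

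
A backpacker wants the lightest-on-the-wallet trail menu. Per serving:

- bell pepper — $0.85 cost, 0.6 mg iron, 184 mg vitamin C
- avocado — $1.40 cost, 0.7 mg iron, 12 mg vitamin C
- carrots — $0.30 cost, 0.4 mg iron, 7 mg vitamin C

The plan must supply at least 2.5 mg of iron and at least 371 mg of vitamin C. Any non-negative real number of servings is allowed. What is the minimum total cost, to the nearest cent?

$2.63

bell pepper only: max(2.5/0.6, 371/184) = 4.167 servings → $3.54.
avocado only: max(2.5/0.7, 371/12) = 30.92 servings → $43.28.
carrots only: max(2.5/0.4, 371/7) = 53 servings → $15.90.
bell pepper + avocado with both tight: 1.889 servings and 1.952 servings → $4.34.
bell pepper + carrots with both tight: 1.886 servings and 3.421 servings → $2.63.
avocado + carrots: intersection lies outside the first quadrant.
The minimum over all feasible corners is $2.63.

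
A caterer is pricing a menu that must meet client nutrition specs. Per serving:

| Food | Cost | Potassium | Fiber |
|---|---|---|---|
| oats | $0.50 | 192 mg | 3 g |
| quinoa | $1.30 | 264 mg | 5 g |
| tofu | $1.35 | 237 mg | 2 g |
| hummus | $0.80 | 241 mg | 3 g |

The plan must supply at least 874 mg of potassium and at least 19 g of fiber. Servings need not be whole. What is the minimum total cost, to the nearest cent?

$3.17

At the optimum either one food covers both requirements or two foods hit both targets exactly; no other combination can be cheaper.
oats only: max(874/192, 19/3) = 6.333 servings → $3.17.
quinoa only: max(874/264, 19/5) = 3.8 servings → $4.94.
tofu only: max(874/237, 19/2) = 9.5 servings → $12.82.
hummus only: max(874/241, 19/3) = 6.333 servings → $5.07.
oats + quinoa: the both-tight solution has a negative serving — not a feasible corner.
oats + tofu with both targets exact would need a negative amount; discard.
oats + hummus: the both-tight solution has a negative serving — not a feasible corner.
quinoa + tofu: intersection lies outside the first quadrant.
quinoa + hummus: the both-tight solution has a negative serving — not a feasible corner.
tofu + hummus: the both-tight solution has a negative serving — not a feasible corner.
Cheapest feasible corner: $3.17.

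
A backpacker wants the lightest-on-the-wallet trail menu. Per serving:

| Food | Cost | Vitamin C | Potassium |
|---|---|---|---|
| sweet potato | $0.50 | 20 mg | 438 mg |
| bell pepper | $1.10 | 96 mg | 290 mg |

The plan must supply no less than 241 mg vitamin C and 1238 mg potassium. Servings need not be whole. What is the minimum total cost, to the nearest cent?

This is a tiny linear program; its minimum lies at a vertex of the feasible set. List the vertices and price them.
sweet potato only: max(241/20, 1238/438) = 12.05 servings → $6.03.
bell pepper only: max(241/96, 1238/290) = 4.269 servings → $4.70.
sweet potato + bell pepper with both tight: 1.351 servings and 2.229 servings → $3.13.
So the least-cost plan costs $3.13.

$3.13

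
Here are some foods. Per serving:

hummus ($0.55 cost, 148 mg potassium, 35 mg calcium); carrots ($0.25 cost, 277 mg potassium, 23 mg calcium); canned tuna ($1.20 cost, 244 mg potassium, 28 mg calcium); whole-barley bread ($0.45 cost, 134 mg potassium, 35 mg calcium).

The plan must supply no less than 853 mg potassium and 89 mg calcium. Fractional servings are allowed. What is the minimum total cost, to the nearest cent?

$0.97

This is a tiny linear program; its minimum lies at a vertex of the feasible set. List the vertices and price them.
hummus only: max(853/148, 89/35) = 5.764 servings → $3.17.
carrots only: max(853/277, 89/23) = 3.87 servings → $0.97.
canned tuna only: max(853/244, 89/28) = 3.496 servings → $4.20.
whole-barley bread only: max(853/134, 89/35) = 6.366 servings → $2.86.
hummus + carrots with both tight: 0.8002 servings and 2.652 servings → $1.10.
hummus + canned tuna: intersection lies outside the first quadrant.
hummus + whole-barley bread: intersection lies outside the first quadrant.
carrots + canned tuna with both tight: 1.011 servings and 2.348 servings → $3.07.
carrots + whole-barley bread with both tight: 2.711 servings and 0.7612 servings → $1.02.
canned tuna + whole-barley bread with both targets exact would need a negative amount; discard.
So the least-cost plan costs $0.97.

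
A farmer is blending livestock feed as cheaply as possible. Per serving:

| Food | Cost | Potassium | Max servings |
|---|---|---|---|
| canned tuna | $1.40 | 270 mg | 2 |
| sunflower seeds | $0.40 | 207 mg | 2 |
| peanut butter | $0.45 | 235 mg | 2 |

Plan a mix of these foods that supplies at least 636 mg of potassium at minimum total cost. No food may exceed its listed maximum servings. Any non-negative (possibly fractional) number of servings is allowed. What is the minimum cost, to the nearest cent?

$1.22

Cost per mg of potassium: peanut butter $0.0019, sunflower seeds $0.0019, canned tuna $0.0052.
Take 2 servings of peanut butter: +470.0 mg potassium for $0.90 (total $0.90, still need 166.0 mg).
Take 0.8019 servings of sunflower seeds: +166.0 mg potassium for $0.32 (total $1.22, still need 0.0 mg).
Filling from the cheapest source first is optimal under one linear minimum: $1.22.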